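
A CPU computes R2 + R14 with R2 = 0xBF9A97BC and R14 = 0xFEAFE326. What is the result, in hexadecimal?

0x1BE4A7AE2

Add column by column in base 16, right to left:
  C+6 = 2 carry 1
  B+2+1 = E
  7+3 = A
  9+E = 7 carry 1
  A+F+1 = A carry 1
  9+A+1 = 4 carry 1
  F+E+1 = E carry 1
  B+F+1 = B carry 1
  final carry 1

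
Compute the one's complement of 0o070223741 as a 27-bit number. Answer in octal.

Each oct digit d becomes 7−d:
  0→7, 7→0, 0→7, 2→5, 2→5, 3→4, 7→0, 4→3, 1→6

0o707554036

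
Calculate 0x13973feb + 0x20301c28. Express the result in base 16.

0x33c75c13

Add column by column in base 16, right to left:
  b+8 = 3 carry 1
  e+2+1 = 1 carry 1
  f+c+1 = c carry 1
  3+1+1 = 5
  7+0 = 7
  9+3 = c
  3+0 = 3
  1+2 = 3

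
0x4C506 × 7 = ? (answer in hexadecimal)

0x21632A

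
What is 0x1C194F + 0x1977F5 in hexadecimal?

0x359144

Add column by column in base 16, right to left:
  F+5 = 4 carry 1
  4+F+1 = 4 carry 1
  9+7+1 = 1 carry 1
  1+7+1 = 9
  C+9 = 5 carry 1
  1+1+1 = 3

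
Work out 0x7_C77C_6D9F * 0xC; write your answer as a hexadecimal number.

0x5D59D52374

Multiply each base-16 digit by 12, carrying:
  F×12 = 180 → write 4 carry 11
  9×12+11 = 119 → write 7 carry 7
  D×12+7 = 163 → write 3 carry 10
  6×12+10 = 82 → write 2 carry 5
  C×12+5 = 149 → write 5 carry 9
  7×12+9 = 93 → write D carry 5
  7×12+5 = 89 → write 9 carry 5
  C×12+5 = 149 → write 5 carry 9
  7×12+9 = 93 → write D carry 5
  remaining carry: 5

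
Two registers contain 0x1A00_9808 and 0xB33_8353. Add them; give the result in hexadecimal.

Add column by column in base 16, right to left:
  8+3 = B
  0+5 = 5
  8+3 = B
  9+8 = 1 carry 1
  0+3+1 = 4
  0+3 = 3
  A+B = 5 carry 1
  1+0+1 = 2

0x25341B5B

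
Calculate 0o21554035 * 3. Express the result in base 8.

0o65104127

Multiply each base-8 digit by 3, carrying:
  5×3 = 15 → write 7 carry 1
  3×3+1 = 10 → write 2 carry 1
  0×3+1 = 1 → write 1
  4×3 = 12 → write 4 carry 1
  5×3+1 = 16 → write 0 carry 2
  5×3+2 = 17 → write 1 carry 2
  1×3+2 = 5 → write 5
  2×3 = 6 → write 6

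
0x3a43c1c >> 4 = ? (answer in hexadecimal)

Shifting right by 4 bits = 1 hex digit: drop the last 1.

0x3a43c1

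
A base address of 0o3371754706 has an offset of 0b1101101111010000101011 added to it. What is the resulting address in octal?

0b1101101111010000101011 = 0o15572053 in octal.
Add column by column in base 8, right to left:
  6+3 = 1 carry 1
  0+5+1 = 6
  7+0 = 7
  4+2 = 6
  5+7 = 4 carry 1
  7+5+1 = 5 carry 1
  1+5+1 = 7
  7+1 = 0 carry 1
  3+0+1 = 4
  3+0 = 3

0o3407546761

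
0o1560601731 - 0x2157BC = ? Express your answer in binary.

0b1101101000011010110000011101

0o1560601731 = 0b1101110000110000001111011001 in binary.
0x2157BC = 0b1000010101011110111100 in binary.
Subtract column by column in base 2:
  1-0 → 1
  0-0 → 0
  0-1 → 1 (borrow)
  1-1-1 → 1 (borrow)
  1-1-1 → 1 (borrow)
  0-1-1 → 0 (borrow)
  1-0-1 → 0
  1-1 → 0
  1-1 → 0
  1-1 → 0
  0-1 → 1 (borrow)
  0-0-1 → 1 (borrow)
  0-1-1 → 0 (borrow)
  0-0-1 → 1 (borrow)
  0-1-1 → 0 (borrow)
  0-0-1 → 1 (borrow)
  1-1-1 → 1 (borrow)
  1-0-1 → 0
  0-0 → 0
  0-0 → 0
  0-0 → 0
  0-1 → 1 (borrow)
  1-0-1 → 0
  1-0 → 1
  1-0 → 1
  0-0 → 0
  1-0 → 1
  1-0 → 1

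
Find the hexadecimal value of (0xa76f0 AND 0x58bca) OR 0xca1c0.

0xa76f0 AND 0x58bca = 0x002c0.
Then OR with 0xca1c0.

0xca3c0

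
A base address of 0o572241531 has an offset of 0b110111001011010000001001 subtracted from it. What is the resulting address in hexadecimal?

0o572241531 = 0x5e94359 in hexadecimal.
0b110111001011010000001001 = 0xdcb409 in hexadecimal.
Subtract column by column in base 16:
  9-9 → 0
  5-0 → 5
  3-4 → f (borrow)
  4-b-1 → 8 (borrow)
  9-c-1 → c (borrow)
  e-d-1 → 0
  5-0 → 5

0x50c8f50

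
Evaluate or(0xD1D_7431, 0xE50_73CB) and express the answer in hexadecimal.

0xF5D77FB

OR each hex digit independently (no carries):
  D|E=F, 1|5=5, D|0=D, 7|7=7, 4|3=7, 3|C=F, 1|B=B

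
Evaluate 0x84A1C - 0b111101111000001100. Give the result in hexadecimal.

0x46C10

0b111101111000001100 = 0x3DE0C in hexadecimal.
Subtract column by column in base 16:
  C-C → 0
  1-0 → 1
  A-E → C (borrow)
  4-D-1 → 6 (borrow)
  8-3-1 → 4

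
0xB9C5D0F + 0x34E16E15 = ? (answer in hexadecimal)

Add column by column in base 16, right to left:
  F+5 = 4 carry 1
  0+1+1 = 2
  D+E = B carry 1
  5+6+1 = C
  C+1 = D
  9+E = 7 carry 1
  B+4+1 = 0 carry 1
  0+3+1 = 4

0x407DCB24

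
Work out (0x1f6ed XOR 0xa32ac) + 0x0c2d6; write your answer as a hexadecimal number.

0xc8717

First 0x1f6ed XOR 0xa32ac = 0xbc441.
Add column by column in base 16, right to left:
  1+6 = 7
  4+d = 1 carry 1
  4+2+1 = 7
  c+c = 8 carry 1
  b+0+1 = c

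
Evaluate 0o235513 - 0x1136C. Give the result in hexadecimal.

0x27DF

0o235513 = 0x13B4B in hexadecimal.
Subtract column by column in base 16:
  B-C → F (borrow)
  4-6-1 → D (borrow)
  B-3-1 → 7
  3-1 → 2
  1-1 → 0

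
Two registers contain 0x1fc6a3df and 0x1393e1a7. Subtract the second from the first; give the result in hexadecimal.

Subtract column by column in base 16:
  f-7 → 8
  d-a → 3
  3-1 → 2
  a-e → c (borrow)
  6-3-1 → 2
  c-9 → 3
  f-3 → c
  1-1 → 0

0xc32c238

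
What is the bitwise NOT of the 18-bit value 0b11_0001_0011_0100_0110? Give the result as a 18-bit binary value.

Invert each bit: 110001001101000110 → 001110110010111001.

0b001110110010111001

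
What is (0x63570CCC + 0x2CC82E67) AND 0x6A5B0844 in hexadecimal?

Add column by column in base 16, right to left:
  C+7 = 3 carry 1
  C+6+1 = 3 carry 1
  C+E+1 = B carry 1
  0+2+1 = 3
  7+8 = F
  5+C = 1 carry 1
  3+C+1 = 0 carry 1
  6+2+1 = 9
Sum = 0x901F3B33; now AND with 0x6A5B0844:
  9&6=0, 0&A=0, 1&5=1, F&B=B, 3&0=0, B&8=8, 3&4=0, 3&4=0

0x1B0800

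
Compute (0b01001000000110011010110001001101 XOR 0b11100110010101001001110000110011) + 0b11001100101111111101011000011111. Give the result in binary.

0b101111011000011010000011010011101

First 0b01001000000110011010110001001101 XOR 0b11100110010101001001110000110011 = 0b10101110010011010011000001111110.
Add column by column in base 2, right to left:
  0+1 = 1
  1+1 = 0 carry 1
  1+1+1 = 1 carry 1
  1+1+1 = 1 carry 1
  1+1+1 = 1 carry 1
  1+0+1 = 0 carry 1
  1+0+1 = 0 carry 1
  0+0+1 = 1
  0+0 = 0
  0+1 = 1
  0+1 = 1
  0+0 = 0
  1+1 = 0 carry 1
  1+0+1 = 0 carry 1
  0+1+1 = 0 carry 1
  0+1+1 = 0 carry 1
  1+1+1 = 1 carry 1
  0+1+1 = 0 carry 1
  1+1+1 = 1 carry 1
  1+1+1 = 1 carry 1
  0+1+1 = 0 carry 1
  0+1+1 = 0 carry 1
  1+0+1 = 0 carry 1
  0+1+1 = 0 carry 1
  0+0+1 = 1
  1+0 = 1
  1+1 = 0 carry 1
  1+1+1 = 1 carry 1
  0+0+1 = 1
  1+0 = 1
  0+1 = 1
  1+1 = 0 carry 1
  final carry 1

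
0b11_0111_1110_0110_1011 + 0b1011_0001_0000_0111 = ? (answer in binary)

0b1000010111101110010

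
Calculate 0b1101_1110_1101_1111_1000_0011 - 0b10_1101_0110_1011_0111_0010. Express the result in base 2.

Subtract column by column in base 2:
  1-0 → 1
  1-1 → 0
  0-0 → 0
  0-0 → 0
  0-1 → 1 (borrow)
  0-1-1 → 0 (borrow)
  0-1-1 → 0 (borrow)
  1-0-1 → 0
  1-1 → 0
  1-1 → 0
  1-0 → 1
  1-1 → 0
  1-0 → 1
  0-1 → 1 (borrow)
  1-1-1 → 1 (borrow)
  1-0-1 → 0
  0-1 → 1 (borrow)
  1-0-1 → 0
  1-1 → 0
  1-1 → 0
  1-0 → 1
  0-1 → 1 (borrow)
  1-0-1 → 0
  1-0 → 1

0b101100010111010000010001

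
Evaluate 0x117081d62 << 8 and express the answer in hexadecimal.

Shifting left by 8 bits = 2 hex digits: append 2 zeros.

0x117081d6200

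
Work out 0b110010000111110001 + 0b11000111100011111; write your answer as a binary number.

Add column by column in base 2, right to left:
  1+1 = 0 carry 1
  0+1+1 = 0 carry 1
  0+1+1 = 0 carry 1
  0+1+1 = 0 carry 1
  1+1+1 = 1 carry 1
  1+0+1 = 0 carry 1
  1+0+1 = 0 carry 1
  1+0+1 = 0 carry 1
  1+1+1 = 1 carry 1
  0+1+1 = 0 carry 1
  0+1+1 = 0 carry 1
  0+1+1 = 0 carry 1
  0+0+1 = 1
  1+0 = 1
  0+0 = 0
  0+1 = 1
  1+1 = 0 carry 1
  1+0+1 = 0 carry 1
  final carry 1

0b1001011000100010000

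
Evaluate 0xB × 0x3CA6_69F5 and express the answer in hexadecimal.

Multiply each base-16 digit by 11, carrying:
  5×11 = 55 → write 7 carry 3
  F×11+3 = 168 → write 8 carry 10
  9×11+10 = 109 → write D carry 6
  6×11+6 = 72 → write 8 carry 4
  6×11+4 = 70 → write 6 carry 4
  A×11+4 = 114 → write 2 carry 7
  C×11+7 = 139 → write B carry 8
  3×11+8 = 41 → write 9 carry 2
  remaining carry: 2

0x29B268D87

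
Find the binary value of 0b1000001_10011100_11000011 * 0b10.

Multiply each base-2 digit by 2, carrying:
  1×2 = 2 → write 0 carry 1
  1×2+1 = 3 → write 1 carry 1
  0×2+1 = 1 → write 1
  0×2 = 0 → write 0
  0×2 = 0 → write 0
  0×2 = 0 → write 0
  1×2 = 2 → write 0 carry 1
  1×2+1 = 3 → write 1 carry 1
  0×2+1 = 1 → write 1
  0×2 = 0 → write 0
  1×2 = 2 → write 0 carry 1
  1×2+1 = 3 → write 1 carry 1
  1×2+1 = 3 → write 1 carry 1
  0×2+1 = 1 → write 1
  0×2 = 0 → write 0
  1×2 = 2 → write 0 carry 1
  1×2+1 = 3 → write 1 carry 1
  0×2+1 = 1 → write 1
  0×2 = 0 → write 0
  0×2 = 0 → write 0
  0×2 = 0 → write 0
  0×2 = 0 → write 0
  1×2 = 2 → write 0 carry 1
  remaining carry: 1

0b100000110011100110000110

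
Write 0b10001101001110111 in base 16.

Group the bits into nibbles: 0001 0001 1010 0111 0111 → 11A77.

0x11A77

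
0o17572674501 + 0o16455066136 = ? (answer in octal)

0o36247762637

Add column by column in base 8, right to left:
  1+6 = 7
  0+3 = 3
  5+1 = 6
  4+6 = 2 carry 1
  7+6+1 = 6 carry 1
  6+0+1 = 7
  2+5 = 7
  7+5 = 4 carry 1
  5+4+1 = 2 carry 1
  7+6+1 = 6 carry 1
  1+1+1 = 3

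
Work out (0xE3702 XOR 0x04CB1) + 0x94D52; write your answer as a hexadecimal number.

First 0xE3702 XOR 0x04CB1 = 0xE7BB3.
Add column by column in base 16, right to left:
  3+2 = 5
  B+5 = 0 carry 1
  B+D+1 = 9 carry 1
  7+4+1 = C
  E+9 = 7 carry 1
  final carry 1

0x17C905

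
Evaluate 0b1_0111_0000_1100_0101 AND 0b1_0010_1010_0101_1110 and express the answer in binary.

AND bit by bit (1 only where both bits are 1):
  10111000011000101
& 10010101001011110
= 10010000001000100

0b10010000001000100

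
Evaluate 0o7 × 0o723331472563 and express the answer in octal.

Multiply each base-8 digit by 7, carrying:
  3×7 = 21 → write 5 carry 2
  6×7+2 = 44 → write 4 carry 5
  5×7+5 = 40 → write 0 carry 5
  2×7+5 = 19 → write 3 carry 2
  7×7+2 = 51 → write 3 carry 6
  4×7+6 = 34 → write 2 carry 4
  1×7+4 = 11 → write 3 carry 1
  3×7+1 = 22 → write 6 carry 2
  3×7+2 = 23 → write 7 carry 2
  3×7+2 = 23 → write 7 carry 2
  2×7+2 = 16 → write 0 carry 2
  7×7+2 = 51 → write 3 carry 6
  remaining carry: 6

0o6307763233045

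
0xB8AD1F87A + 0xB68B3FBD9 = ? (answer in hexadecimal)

Add column by column in base 16, right to left:
  A+9 = 3 carry 1
  7+D+1 = 5 carry 1
  8+B+1 = 4 carry 1
  F+F+1 = F carry 1
  1+3+1 = 5
  D+B = 8 carry 1
  A+8+1 = 3 carry 1
  8+6+1 = F
  B+B = 6 carry 1
  final carry 1

0x16F385F453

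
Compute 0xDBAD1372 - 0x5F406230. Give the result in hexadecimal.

Subtract column by column in base 16:
  2-0 → 2
  7-3 → 4
  3-2 → 1
  1-6 → B (borrow)
  D-0-1 → C
  A-4 → 6
  B-F → C (borrow)
  D-5-1 → 7

0x7C6CB142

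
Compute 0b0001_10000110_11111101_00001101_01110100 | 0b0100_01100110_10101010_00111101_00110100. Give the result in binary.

OR bit by bit (1 where either bit is 1):
  000110000110111111010000110101110100
| 010001100110101010100011110100110100
= 010111100110111111110011110101110100

0b010111100110111111110011110101110100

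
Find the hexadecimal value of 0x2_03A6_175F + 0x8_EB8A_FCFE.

0xAEF31145D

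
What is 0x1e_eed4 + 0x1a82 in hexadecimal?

0x1f0956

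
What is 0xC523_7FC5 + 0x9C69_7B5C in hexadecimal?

0x1618CFB21

Add column by column in base 16, right to left:
  5+C = 1 carry 1
  C+5+1 = 2 carry 1
  F+B+1 = B carry 1
  7+7+1 = F
  3+9 = C
  2+6 = 8
  5+C = 1 carry 1
  C+9+1 = 6 carry 1
  final carry 1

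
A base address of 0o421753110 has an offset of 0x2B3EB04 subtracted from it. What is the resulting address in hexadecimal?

0o421753110 = 0x447D648 in hexadecimal.
Subtract column by column in base 16:
  8-4 → 4
  4-0 → 4
  6-B → B (borrow)
  D-E-1 → E (borrow)
  7-3-1 → 3
  4-B → 9 (borrow)
  4-2-1 → 1

0x193EB44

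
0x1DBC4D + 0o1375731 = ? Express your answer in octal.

0o10734046

0x1DBC4D = 0o7336115 in octal.
Add column by column in base 8, right to left:
  5+1 = 6
  1+3 = 4
  1+7 = 0 carry 1
  6+5+1 = 4 carry 1
  3+7+1 = 3 carry 1
  3+3+1 = 7
  7+1 = 0 carry 1
  final carry 1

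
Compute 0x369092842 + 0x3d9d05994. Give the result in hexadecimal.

Add column by column in base 16, right to left:
  2+4 = 6
  4+9 = d
  8+9 = 1 carry 1
  2+5+1 = 8
  9+0 = 9
  0+d = d
  9+9 = 2 carry 1
  6+d+1 = 4 carry 1
  3+3+1 = 7

0x742d981d6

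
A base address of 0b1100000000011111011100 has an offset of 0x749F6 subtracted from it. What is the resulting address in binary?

0b1010001011110111100110

0x749F6 = 0b1110100100111110110 in binary.
Subtract column by column in base 2:
  0-0 → 0
  0-1 → 1 (borrow)
  1-1-1 → 1 (borrow)
  1-0-1 → 0
  1-1 → 0
  0-1 → 1 (borrow)
  1-1-1 → 1 (borrow)
  1-1-1 → 1 (borrow)
  1-1-1 → 1 (borrow)
  1-0-1 → 0
  1-0 → 1
  0-1 → 1 (borrow)
  0-0-1 → 1 (borrow)
  0-0-1 → 1 (borrow)
  0-1-1 → 0 (borrow)
  0-0-1 → 1 (borrow)
  0-1-1 → 0 (borrow)
  0-1-1 → 0 (borrow)
  0-1-1 → 0 (borrow)
  0-0-1 → 1 (borrow)
  1-0-1 → 0
  1-0 → 1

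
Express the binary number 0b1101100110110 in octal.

Group the bits in threes: 001 101 100 110 110 → 15466.

0o15466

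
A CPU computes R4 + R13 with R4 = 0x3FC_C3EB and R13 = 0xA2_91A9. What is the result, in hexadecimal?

Add column by column in base 16, right to left:
  B+9 = 4 carry 1
  E+A+1 = 9 carry 1
  3+1+1 = 5
  C+9 = 5 carry 1
  C+2+1 = F
  F+A = 9 carry 1
  3+0+1 = 4

0x49F5594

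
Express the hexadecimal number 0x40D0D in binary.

Expand each hex digit to 4 bits: 4=0100 0=0000 D=1101 0=0000 D=1101.

0b1000000110100001101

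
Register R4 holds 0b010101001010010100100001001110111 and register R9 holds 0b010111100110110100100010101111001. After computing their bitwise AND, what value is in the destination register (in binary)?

AND bit by bit (1 only where both bits are 1):
  010101001010010100100001001110111
& 010111100110110100100010101111001
= 010101000010010100100000001110001

0b010101000010010100100000001110001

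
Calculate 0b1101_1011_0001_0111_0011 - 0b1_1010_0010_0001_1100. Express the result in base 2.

0b11000000111101010111

Subtract column by column in base 2:
  1-0 → 1
  1-0 → 1
  0-1 → 1 (borrow)
  0-1-1 → 0 (borrow)
  1-1-1 → 1 (borrow)
  1-0-1 → 0
  1-0 → 1
  0-0 → 0
  1-0 → 1
  0-1 → 1 (borrow)
  0-0-1 → 1 (borrow)
  0-0-1 → 1 (borrow)
  1-0-1 → 0
  1-1 → 0
  0-0 → 0
  1-1 → 0
  1-1 → 0
  0-0 → 0
  1-0 → 1
  1-0 → 1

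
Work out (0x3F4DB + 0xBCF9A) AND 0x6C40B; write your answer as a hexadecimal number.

Add column by column in base 16, right to left:
  B+A = 5 carry 1
  D+9+1 = 7 carry 1
  4+F+1 = 4 carry 1
  F+C+1 = C carry 1
  3+B+1 = F
Sum = 0xFC475; now AND with 0x6C40B:
  F&6=6, C&C=C, 4&4=4, 7&0=0, 5&B=1

0x6C401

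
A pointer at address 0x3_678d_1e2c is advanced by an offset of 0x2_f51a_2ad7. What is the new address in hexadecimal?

0x65ca74903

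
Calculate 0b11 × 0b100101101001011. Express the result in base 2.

0b1110000111100001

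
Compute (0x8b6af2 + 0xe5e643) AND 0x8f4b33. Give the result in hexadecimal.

Add column by column in base 16, right to left:
  2+3 = 5
  f+4 = 3 carry 1
  a+6+1 = 1 carry 1
  6+e+1 = 5 carry 1
  b+5+1 = 1 carry 1
  8+e+1 = 7 carry 1
  final carry 1
Sum = 0x1715135; now AND with 0x8f4b33:
  1&0=0, 7&8=0, 1&f=1, 5&4=4, 1&b=1, 3&3=3, 5&3=1

0x14131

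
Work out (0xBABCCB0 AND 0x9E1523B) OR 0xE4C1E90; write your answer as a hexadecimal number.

0xBABCCB0 AND 0x9E1523B = 0x9A14030.
Then OR with 0xE4C1E90.

0xFED5EB0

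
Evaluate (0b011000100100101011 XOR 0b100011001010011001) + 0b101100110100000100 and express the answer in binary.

First 0b011000100100101011 XOR 0b100011001010011001 = 0b111011101110110010.
Add column by column in base 2, right to left:
  0+0 = 0
  1+0 = 1
  0+1 = 1
  0+0 = 0
  1+0 = 1
  1+0 = 1
  0+0 = 0
  1+0 = 1
  1+1 = 0 carry 1
  1+0+1 = 0 carry 1
  0+1+1 = 0 carry 1
  1+1+1 = 1 carry 1
  1+0+1 = 0 carry 1
  1+0+1 = 0 carry 1
  0+1+1 = 0 carry 1
  1+1+1 = 1 carry 1
  1+0+1 = 0 carry 1
  1+1+1 = 1 carry 1
  final carry 1

0b1101000100010110110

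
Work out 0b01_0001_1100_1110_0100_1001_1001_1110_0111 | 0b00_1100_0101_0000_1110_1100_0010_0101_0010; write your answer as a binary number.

0b0111011101111011101101101111110111

OR bit by bit (1 where either bit is 1):
  0100011100111001001001100111100111
| 0011000101000011101100001001010010
= 0111011101111011101101101111110111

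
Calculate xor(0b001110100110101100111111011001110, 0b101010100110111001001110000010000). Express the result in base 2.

0b100100000000010101110001011011110

XOR bit by bit (1 where the bits differ):
  001110100110101100111111011001110
^ 101010100110111001001110000010000
= 100100000000010101110001011011110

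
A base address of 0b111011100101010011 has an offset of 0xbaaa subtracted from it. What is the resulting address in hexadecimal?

0b111011100101010011 = 0x3b953 in hexadecimal.
Subtract column by column in base 16:
  3-a → 9 (borrow)
  5-a-1 → a (borrow)
  9-a-1 → e (borrow)
  b-b-1 → f (borrow)
  3-0-1 → 2

0x2fea9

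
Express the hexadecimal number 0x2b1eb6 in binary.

0b1010110001111010110110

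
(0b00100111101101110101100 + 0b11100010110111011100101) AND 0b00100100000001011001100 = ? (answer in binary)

0b1010000000

Add column by column in base 2, right to left:
  0+1 = 1
  0+0 = 0
  1+1 = 0 carry 1
  1+0+1 = 0 carry 1
  0+0+1 = 1
  1+1 = 0 carry 1
  0+1+1 = 0 carry 1
  1+1+1 = 1 carry 1
  1+0+1 = 0 carry 1
  1+1+1 = 1 carry 1
  0+1+1 = 0 carry 1
  1+1+1 = 1 carry 1
  1+0+1 = 0 carry 1
  0+1+1 = 0 carry 1
  1+1+1 = 1 carry 1
  1+0+1 = 0 carry 1
  1+1+1 = 1 carry 1
  1+0+1 = 0 carry 1
  0+0+1 = 1
  0+0 = 0
  1+1 = 0 carry 1
  0+1+1 = 0 carry 1
  0+1+1 = 0 carry 1
  final carry 1
Sum = 0b100001010100101010010001; now AND with 0b00100100000001011001100:
  100001010100101010010001
& 000100100000001011001100
= 000000000000001010000000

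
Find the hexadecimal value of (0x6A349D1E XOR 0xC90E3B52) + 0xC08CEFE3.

0x163C7962F

First 0x6A349D1E XOR 0xC90E3B52 = 0xA33AA64C.
Add column by column in base 16, right to left:
  C+3 = F
  4+E = 2 carry 1
  6+F+1 = 6 carry 1
  A+E+1 = 9 carry 1
  A+C+1 = 7 carry 1
  3+8+1 = C
  3+0 = 3
  A+C = 6 carry 1
  final carry 1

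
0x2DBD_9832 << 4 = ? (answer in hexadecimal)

0x2DBD98320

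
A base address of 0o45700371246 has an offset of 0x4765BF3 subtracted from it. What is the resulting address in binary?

0o45700371246 = 0b100101111000000011111001010100110 in binary.
0x4765BF3 = 0b100011101100101101111110011 in binary.
Subtract column by column in base 2:
  0-1 → 1 (borrow)
  1-1-1 → 1 (borrow)
  1-0-1 → 0
  0-0 → 0
  0-1 → 1 (borrow)
  1-1-1 → 1 (borrow)
  0-1-1 → 0 (borrow)
  1-1-1 → 1 (borrow)
  0-1-1 → 0 (borrow)
  1-1-1 → 1 (borrow)
  0-0-1 → 1 (borrow)
  0-1-1 → 0 (borrow)
  1-1-1 → 1 (borrow)
  1-0-1 → 0
  1-1 → 0
  1-0 → 1
  1-0 → 1
  0-1 → 1 (borrow)
  0-1-1 → 0 (borrow)
  0-0-1 → 1 (borrow)
  0-1-1 → 0 (borrow)
  0-1-1 → 0 (borrow)
  0-1-1 → 0 (borrow)
  0-0-1 → 1 (borrow)
  1-0-1 → 0
  1-0 → 1
  1-1 → 0
  1-0 → 1
  0-0 → 0
  1-0 → 1
  0-0 → 0
  0-0 → 0
  1-0 → 1

0b100101010100010111001011010110011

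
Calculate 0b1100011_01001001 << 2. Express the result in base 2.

0b11000110100100100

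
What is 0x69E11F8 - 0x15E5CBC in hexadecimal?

Subtract column by column in base 16:
  8-C → C (borrow)
  F-B-1 → 3
  1-C → 5 (borrow)
  1-5-1 → B (borrow)
  E-E-1 → F (borrow)
  9-5-1 → 3
  6-1 → 5

0x53FB53C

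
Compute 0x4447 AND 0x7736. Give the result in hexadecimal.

AND each hex digit independently (no carries):
  4&7=4, 4&7=4, 4&3=0, 7&6=6

0x4406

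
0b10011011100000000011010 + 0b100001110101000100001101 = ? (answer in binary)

0b110101010001000100100111

Add column by column in base 2, right to left:
  0+1 = 1
  1+0 = 1
  0+1 = 1
  1+1 = 0 carry 1
  1+0+1 = 0 carry 1
  0+0+1 = 1
  0+0 = 0
  0+0 = 0
  0+1 = 1
  0+0 = 0
  0+0 = 0
  0+0 = 0
  0+1 = 1
  0+0 = 0
  1+1 = 0 carry 1
  1+0+1 = 0 carry 1
  1+1+1 = 1 carry 1
  0+1+1 = 0 carry 1
  1+1+1 = 1 carry 1
  1+0+1 = 0 carry 1
  0+0+1 = 1
  0+0 = 0
  1+0 = 1
  0+1 = 1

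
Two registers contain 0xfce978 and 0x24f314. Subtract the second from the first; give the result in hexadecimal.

0xd7f664

Subtract column by column in base 16:
  8-4 → 4
  7-1 → 6
  9-3 → 6
  e-f → f (borrow)
  c-4-1 → 7
  f-2 → d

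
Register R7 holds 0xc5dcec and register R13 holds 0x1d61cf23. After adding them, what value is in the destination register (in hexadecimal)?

0x1e27ac0f

Add column by column in base 16, right to left:
  c+3 = f
  e+2 = 0 carry 1
  c+f+1 = c carry 1
  d+c+1 = a carry 1
  5+1+1 = 7
  c+6 = 2 carry 1
  0+d+1 = e
  0+1 = 1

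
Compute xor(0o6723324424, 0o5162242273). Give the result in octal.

0o3641166657

XOR each oct digit independently (no carries):
  6^5=3, 7^1=6, 2^6=4, 3^2=1, 3^2=1, 2^4=6, 4^2=6, 4^2=6, 2^7=5, 4^3=7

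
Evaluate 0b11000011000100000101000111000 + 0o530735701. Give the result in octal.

0o3561342771

0b11000011000100000101000111000 = 0o3030405070 in octal.
Add column by column in base 8, right to left:
  0+1 = 1
  7+0 = 7
  0+7 = 7
  5+5 = 2 carry 1
  0+3+1 = 4
  4+7 = 3 carry 1
  0+0+1 = 1
  3+3 = 6
  0+5 = 5
  3+0 = 3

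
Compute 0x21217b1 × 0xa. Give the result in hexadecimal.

0x14b4ecea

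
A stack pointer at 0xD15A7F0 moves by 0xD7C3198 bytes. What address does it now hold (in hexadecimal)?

Add column by column in base 16, right to left:
  0+8 = 8
  F+9 = 8 carry 1
  7+1+1 = 9
  A+3 = D
  5+C = 1 carry 1
  1+7+1 = 9
  D+D = A carry 1
  final carry 1

0x1A91D988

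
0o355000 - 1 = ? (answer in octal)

The trailing 3 digits are 0, so subtracting 1 borrows through: they become 7 and the next digit up decrements.

0o354777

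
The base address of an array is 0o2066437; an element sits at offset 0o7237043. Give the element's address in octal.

0o11325502

Add column by column in base 8, right to left:
  7+3 = 2 carry 1
  3+4+1 = 0 carry 1
  4+0+1 = 5
  6+7 = 5 carry 1
  6+3+1 = 2 carry 1
  0+2+1 = 3
  2+7 = 1 carry 1
  final carry 1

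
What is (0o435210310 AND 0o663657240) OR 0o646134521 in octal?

0o667334721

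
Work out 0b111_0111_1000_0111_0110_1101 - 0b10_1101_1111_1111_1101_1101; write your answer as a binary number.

Subtract column by column in base 2:
  1-1 → 0
  0-0 → 0
  1-1 → 0
  1-1 → 0
  0-1 → 1 (borrow)
  1-0-1 → 0
  1-1 → 0
  0-1 → 1 (borrow)
  1-1-1 → 1 (borrow)
  1-1-1 → 1 (borrow)
  1-1-1 → 1 (borrow)
  0-1-1 → 0 (borrow)
  0-1-1 → 0 (borrow)
  0-1-1 → 0 (borrow)
  0-1-1 → 0 (borrow)
  1-1-1 → 1 (borrow)
  1-1-1 → 1 (borrow)
  1-0-1 → 0
  1-1 → 0
  0-1 → 1 (borrow)
  1-0-1 → 0
  1-1 → 0
  1-0 → 1

0b10010011000011110010000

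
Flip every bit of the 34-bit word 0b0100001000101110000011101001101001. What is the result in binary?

0b1011110111010001111100010110010110

Invert each bit: 0100001000101110000011101001101001 → 1011110111010001111100010110010110.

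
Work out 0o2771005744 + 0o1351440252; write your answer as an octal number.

0o4342446216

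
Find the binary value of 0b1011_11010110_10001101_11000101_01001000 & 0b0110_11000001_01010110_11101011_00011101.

AND bit by bit (1 only where both bits are 1):
  101111010110100011011100010101001000
& 011011000001010101101110101100011101
= 001011000000000001001100000100001000

0b001011000000000001001100000100001000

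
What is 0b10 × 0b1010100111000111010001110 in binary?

0b10101001110001110100011100

Multiply each base-2 digit by 2, carrying:
  0×2 = 0 → write 0
  1×2 = 2 → write 0 carry 1
  1×2+1 = 3 → write 1 carry 1
  1×2+1 = 3 → write 1 carry 1
  0×2+1 = 1 → write 1
  0×2 = 0 → write 0
  0×2 = 0 → write 0
  1×2 = 2 → write 0 carry 1
  0×2+1 = 1 → write 1
  1×2 = 2 → write 0 carry 1
  1×2+1 = 3 → write 1 carry 1
  1×2+1 = 3 → write 1 carry 1
  0×2+1 = 1 → write 1
  0×2 = 0 → write 0
  0×2 = 0 → write 0
  1×2 = 2 → write 0 carry 1
  1×2+1 = 3 → write 1 carry 1
  1×2+1 = 3 → write 1 carry 1
  0×2+1 = 1 → write 1
  0×2 = 0 → write 0
  1×2 = 2 → write 0 carry 1
  0×2+1 = 1 → write 1
  1×2 = 2 → write 0 carry 1
  0×2+1 = 1 → write 1
  1×2 = 2 → write 0 carry 1
  remaining carry: 1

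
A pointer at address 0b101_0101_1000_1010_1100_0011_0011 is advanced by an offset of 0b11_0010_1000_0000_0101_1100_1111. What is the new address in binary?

0b1000100000001011001000000010

Add column by column in base 2, right to left:
  1+1 = 0 carry 1
  1+1+1 = 1 carry 1
  0+1+1 = 0 carry 1
  0+1+1 = 0 carry 1
  1+0+1 = 0 carry 1
  1+0+1 = 0 carry 1
  0+1+1 = 0 carry 1
  0+1+1 = 0 carry 1
  0+1+1 = 0 carry 1
  0+0+1 = 1
  1+1 = 0 carry 1
  1+0+1 = 0 carry 1
  0+0+1 = 1
  1+0 = 1
  0+0 = 0
  1+0 = 1
  0+0 = 0
  0+0 = 0
  0+0 = 0
  1+1 = 0 carry 1
  1+0+1 = 0 carry 1
  0+1+1 = 0 carry 1
  1+0+1 = 0 carry 1
  0+0+1 = 1
  1+1 = 0 carry 1
  0+1+1 = 0 carry 1
  1+0+1 = 0 carry 1
  final carry 1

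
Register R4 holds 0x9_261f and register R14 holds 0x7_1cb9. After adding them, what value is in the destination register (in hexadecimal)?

0x1042d8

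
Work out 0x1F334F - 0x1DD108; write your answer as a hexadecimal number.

0x16247

Subtract column by column in base 16:
  F-8 → 7
  4-0 → 4
  3-1 → 2
  3-D → 6 (borrow)
  F-D-1 → 1
  1-1 → 0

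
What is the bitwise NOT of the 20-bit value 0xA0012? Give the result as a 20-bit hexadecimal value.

Each hex digit d becomes F−d:
  A→5, 0→F, 0→F, 1→E, 2→D

0x5FFED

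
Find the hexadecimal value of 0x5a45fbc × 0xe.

0x4efd3c48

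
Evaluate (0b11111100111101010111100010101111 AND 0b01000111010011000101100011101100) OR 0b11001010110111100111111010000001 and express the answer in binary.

0b11001110110111100111111010101101

0b11111100111101010111100010101111 AND 0b01000111010011000101100011101100 = 0b01000100010001000101100010101100.
Then OR with 0b11001010110111100111111010000001.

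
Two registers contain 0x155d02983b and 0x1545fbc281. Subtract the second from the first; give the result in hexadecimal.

0x1706d5ba

Subtract column by column in base 16:
  b-1 → a
  3-8 → b (borrow)
  8-2-1 → 5
  9-c → d (borrow)
  2-b-1 → 6 (borrow)
  0-f-1 → 0 (borrow)
  d-5-1 → 7
  5-4 → 1
  5-5 → 0
  1-1 → 0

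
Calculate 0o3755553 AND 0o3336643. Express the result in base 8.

AND each oct digit independently (no carries):
  3&3=3, 7&3=3, 5&3=1, 5&6=4, 5&6=4, 5&4=4, 3&3=3

0o3314443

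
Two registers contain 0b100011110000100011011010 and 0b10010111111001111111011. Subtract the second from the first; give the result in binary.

Subtract column by column in base 2:
  0-1 → 1 (borrow)
  1-1-1 → 1 (borrow)
  0-0-1 → 1 (borrow)
  1-1-1 → 1 (borrow)
  1-1-1 → 1 (borrow)
  0-1-1 → 0 (borrow)
  1-1-1 → 1 (borrow)
  1-1-1 → 1 (borrow)
  0-1-1 → 0 (borrow)
  0-1-1 → 0 (borrow)
  0-0-1 → 1 (borrow)
  1-0-1 → 0
  0-1 → 1 (borrow)
  0-1-1 → 0 (borrow)
  0-1-1 → 0 (borrow)
  0-1-1 → 0 (borrow)
  1-1-1 → 1 (borrow)
  1-1-1 → 1 (borrow)
  1-0-1 → 0
  1-1 → 0
  0-0 → 0
  0-0 → 0
  0-1 → 1 (borrow)
  1-0-1 → 0

0b10000110001010011011111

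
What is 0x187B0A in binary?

0b110000111101100001010

Expand each hex digit to 4 bits: 1=0001 8=1000 7=0111 B=1011 0=0000 A=1010.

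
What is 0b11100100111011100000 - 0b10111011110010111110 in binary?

0b101001001000100010

Subtract column by column in base 2:
  0-0 → 0
  0-1 → 1 (borrow)
  0-1-1 → 0 (borrow)
  0-1-1 → 0 (borrow)
  0-1-1 → 0 (borrow)
  1-1-1 → 1 (borrow)
  1-0-1 → 0
  1-1 → 0
  0-0 → 0
  1-0 → 1
  1-1 → 0
  1-1 → 0
  0-1 → 1 (borrow)
  0-1-1 → 0 (borrow)
  1-0-1 → 0
  0-1 → 1 (borrow)
  0-1-1 → 0 (borrow)
  1-1-1 → 1 (borrow)
  1-0-1 → 0
  1-1 → 0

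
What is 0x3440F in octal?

0o642017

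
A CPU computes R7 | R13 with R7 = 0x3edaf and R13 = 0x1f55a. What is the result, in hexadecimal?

0x3fdff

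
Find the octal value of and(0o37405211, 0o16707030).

0o16405010

AND each oct digit independently (no carries):
  3&1=1, 7&6=6, 4&7=4, 0&0=0, 5&7=5, 2&0=0, 1&3=1, 1&0=0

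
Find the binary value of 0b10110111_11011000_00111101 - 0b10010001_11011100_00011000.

0b1001011111110000100101

Subtract column by column in base 2:
  1-0 → 1
  0-0 → 0
  1-0 → 1
  1-1 → 0
  1-1 → 0
  1-0 → 1
  0-0 → 0
  0-0 → 0
  0-0 → 0
  0-0 → 0
  0-1 → 1 (borrow)
  1-1-1 → 1 (borrow)
  1-1-1 → 1 (borrow)
  0-0-1 → 1 (borrow)
  1-1-1 → 1 (borrow)
  1-1-1 → 1 (borrow)
  1-1-1 → 1 (borrow)
  1-0-1 → 0
  1-0 → 1
  0-0 → 0
  1-1 → 0
  1-0 → 1
  0-0 → 0
  1-1 → 0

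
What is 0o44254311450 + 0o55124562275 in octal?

Add column by column in base 8, right to left:
  0+5 = 5
  5+7 = 4 carry 1
  4+2+1 = 7
  1+2 = 3
  1+6 = 7
  3+5 = 0 carry 1
  4+4+1 = 1 carry 1
  5+2+1 = 0 carry 1
  2+1+1 = 4
  4+5 = 1 carry 1
  4+5+1 = 2 carry 1
  final carry 1

0o121401073745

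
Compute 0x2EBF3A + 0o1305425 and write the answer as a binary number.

0x2EBF3A = 0b1011101011111100111010 in binary.
0o1305425 = 0b1011000101100010101 in binary.
Add column by column in base 2, right to left:
  0+1 = 1
  1+0 = 1
  0+1 = 1
  1+0 = 1
  1+1 = 0 carry 1
  1+0+1 = 0 carry 1
  0+0+1 = 1
  0+0 = 0
  1+1 = 0 carry 1
  1+1+1 = 1 carry 1
  1+0+1 = 0 carry 1
  1+1+1 = 1 carry 1
  1+0+1 = 0 carry 1
  1+0+1 = 0 carry 1
  0+0+1 = 1
  1+1 = 0 carry 1
  0+1+1 = 0 carry 1
  1+0+1 = 0 carry 1
  1+1+1 = 1 carry 1
  1+0+1 = 0 carry 1
  0+0+1 = 1
  1+0 = 1

0b1101000100101001001111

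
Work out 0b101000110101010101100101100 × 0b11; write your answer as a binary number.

0b1111010100000000000110000100

Multiply each base-2 digit by 3, carrying:
  0×3 = 0 → write 0
  0×3 = 0 → write 0
  1×3 = 3 → write 1 carry 1
  1×3+1 = 4 → write 0 carry 2
  0×3+2 = 2 → write 0 carry 1
  1×3+1 = 4 → write 0 carry 2
  0×3+2 = 2 → write 0 carry 1
  0×3+1 = 1 → write 1
  1×3 = 3 → write 1 carry 1
  1×3+1 = 4 → write 0 carry 2
  0×3+2 = 2 → write 0 carry 1
  1×3+1 = 4 → write 0 carry 2
  0×3+2 = 2 → write 0 carry 1
  1×3+1 = 4 → write 0 carry 2
  0×3+2 = 2 → write 0 carry 1
  1×3+1 = 4 → write 0 carry 2
  0×3+2 = 2 → write 0 carry 1
  1×3+1 = 4 → write 0 carry 2
  0×3+2 = 2 → write 0 carry 1
  1×3+1 = 4 → write 0 carry 2
  1×3+2 = 5 → write 1 carry 2
  0×3+2 = 2 → write 0 carry 1
  0×3+1 = 1 → write 1
  0×3 = 0 → write 0
  1×3 = 3 → write 1 carry 1
  0×3+1 = 1 → write 1
  1×3 = 3 → write 1 carry 1
  remaining carry: 1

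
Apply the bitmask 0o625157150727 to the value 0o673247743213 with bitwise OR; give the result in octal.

0o677357753737

OR each oct digit independently (no carries):
  6|6=6, 7|2=7, 3|5=7, 2|1=3, 4|5=5, 7|7=7, 7|1=7, 4|5=5, 3|0=3, 2|7=7, 1|2=3, 3|7=7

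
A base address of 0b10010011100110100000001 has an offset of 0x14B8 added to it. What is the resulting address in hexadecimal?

0x49E1B9

0b10010011100110100000001 = 0x49CD01 in hexadecimal.
Add column by column in base 16, right to left:
  1+8 = 9
  0+B = B
  D+4 = 1 carry 1
  C+1+1 = E
  9+0 = 9
  4+0 = 4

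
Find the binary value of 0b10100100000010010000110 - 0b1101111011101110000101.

0b110100100100100000001

Subtract column by column in base 2:
  0-1 → 1 (borrow)
  1-0-1 → 0
  1-1 → 0
  0-0 → 0
  0-0 → 0
  0-0 → 0
  0-0 → 0
  1-1 → 0
  0-1 → 1 (borrow)
  0-1-1 → 0 (borrow)
  1-0-1 → 0
  0-1 → 1 (borrow)
  0-1-1 → 0 (borrow)
  0-1-1 → 0 (borrow)
  0-0-1 → 1 (borrow)
  0-1-1 → 0 (borrow)
  0-1-1 → 0 (borrow)
  1-1-1 → 1 (borrow)
  0-1-1 → 0 (borrow)
  0-0-1 → 1 (borrow)
  1-1-1 → 1 (borrow)
  0-1-1 → 0 (borrow)
  1-0-1 → 0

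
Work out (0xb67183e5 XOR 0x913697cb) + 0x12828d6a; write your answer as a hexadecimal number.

First 0xb67183e5 XOR 0x913697cb = 0x2747142e.
Add column by column in base 16, right to left:
  e+a = 8 carry 1
  2+6+1 = 9
  4+d = 1 carry 1
  1+8+1 = a
  7+2 = 9
  4+8 = c
  7+2 = 9
  2+1 = 3

0x39c9a198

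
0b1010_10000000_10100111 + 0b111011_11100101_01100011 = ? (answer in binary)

0b10001100110011000001010

Add column by column in base 2, right to left:
  1+1 = 0 carry 1
  1+1+1 = 1 carry 1
  1+0+1 = 0 carry 1
  0+0+1 = 1
  0+0 = 0
  1+1 = 0 carry 1
  0+1+1 = 0 carry 1
  1+0+1 = 0 carry 1
  0+1+1 = 0 carry 1
  0+0+1 = 1
  0+1 = 1
  0+0 = 0
  0+0 = 0
  0+1 = 1
  0+1 = 1
  1+1 = 0 carry 1
  0+1+1 = 0 carry 1
  1+1+1 = 1 carry 1
  0+0+1 = 1
  1+1 = 0 carry 1
  0+1+1 = 0 carry 1
  0+1+1 = 0 carry 1
  final carry 1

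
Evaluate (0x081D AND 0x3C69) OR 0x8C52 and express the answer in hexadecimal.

0x8C5B

0x081D AND 0x3C69 = 0x0809.
Then OR with 0x8C52.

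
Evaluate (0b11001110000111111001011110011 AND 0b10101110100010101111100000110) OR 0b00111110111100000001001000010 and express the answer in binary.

0b10111110111110101001001000010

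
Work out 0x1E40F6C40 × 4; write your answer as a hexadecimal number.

0x7903DB100

Multiply each base-16 digit by 4, carrying:
  0×4 = 0 → write 0
  4×4 = 16 → write 0 carry 1
  C×4+1 = 49 → write 1 carry 3
  6×4+3 = 27 → write B carry 1
  F×4+1 = 61 → write D carry 3
  0×4+3 = 3 → write 3
  4×4 = 16 → write 0 carry 1
  E×4+1 = 57 → write 9 carry 3
  1×4+3 = 7 → write 7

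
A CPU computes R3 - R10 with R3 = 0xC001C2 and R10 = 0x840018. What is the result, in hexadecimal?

Subtract column by column in base 16:
  2-8 → A (borrow)
  C-1-1 → A
  1-0 → 1
  0-0 → 0
  0-4 → C (borrow)
  C-8-1 → 3

0x3C01AA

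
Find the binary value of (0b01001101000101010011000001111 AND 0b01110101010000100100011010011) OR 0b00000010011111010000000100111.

0b1000111011111010000000100111

0b01001101000101010011000001111 AND 0b01110101010000100100011010011 = 0b01000101000000000000000000011.
Then OR with 0b00000010011111010000000100111.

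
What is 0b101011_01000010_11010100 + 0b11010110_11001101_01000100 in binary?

Add column by column in base 2, right to left:
  0+0 = 0
  0+0 = 0
  1+1 = 0 carry 1
  0+0+1 = 1
  1+0 = 1
  0+0 = 0
  1+1 = 0 carry 1
  1+0+1 = 0 carry 1
  0+1+1 = 0 carry 1
  1+0+1 = 0 carry 1
  0+1+1 = 0 carry 1
  0+1+1 = 0 carry 1
  0+0+1 = 1
  0+0 = 0
  1+1 = 0 carry 1
  0+1+1 = 0 carry 1
  1+0+1 = 0 carry 1
  1+1+1 = 1 carry 1
  0+1+1 = 0 carry 1
  1+0+1 = 0 carry 1
  0+1+1 = 0 carry 1
  1+0+1 = 0 carry 1
  0+1+1 = 0 carry 1
  0+1+1 = 0 carry 1
  final carry 1

0b1000000100001000000011000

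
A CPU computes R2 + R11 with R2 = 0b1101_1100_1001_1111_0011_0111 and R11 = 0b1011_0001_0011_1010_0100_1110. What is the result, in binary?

0b1100011011101100110000101

Add column by column in base 2, right to left:
  1+0 = 1
  1+1 = 0 carry 1
  1+1+1 = 1 carry 1
  0+1+1 = 0 carry 1
  1+0+1 = 0 carry 1
  1+0+1 = 0 carry 1
  0+1+1 = 0 carry 1
  0+0+1 = 1
  1+0 = 1
  1+1 = 0 carry 1
  1+0+1 = 0 carry 1
  1+1+1 = 1 carry 1
  1+1+1 = 1 carry 1
  0+1+1 = 0 carry 1
  0+0+1 = 1
  1+0 = 1
  0+1 = 1
  0+0 = 0
  1+0 = 1
  1+0 = 1
  1+1 = 0 carry 1
  0+1+1 = 0 carry 1
  1+0+1 = 0 carry 1
  1+1+1 = 1 carry 1
  final carry 1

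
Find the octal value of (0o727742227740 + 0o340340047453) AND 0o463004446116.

0o60000046012

Add column by column in base 8, right to left:
  0+3 = 3
  4+5 = 1 carry 1
  7+4+1 = 4 carry 1
  7+7+1 = 7 carry 1
  2+4+1 = 7
  2+0 = 2
  2+0 = 2
  4+4 = 0 carry 1
  7+3+1 = 3 carry 1
  7+0+1 = 0 carry 1
  2+4+1 = 7
  7+3 = 2 carry 1
  final carry 1
Sum = 0o1270302277413; now AND with 0o463004446116:
  1&0=0, 2&4=0, 7&6=6, 0&3=0, 3&0=0, 0&0=0, 2&4=0, 2&4=0, 7&4=4, 7&6=6, 4&1=0, 1&1=1, 3&6=2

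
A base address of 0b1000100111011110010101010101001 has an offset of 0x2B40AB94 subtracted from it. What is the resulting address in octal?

0b1000100111011110010101010101001 = 0o10473625251 in octal.
0x2B40AB94 = 0o5320125624 in octal.
Subtract column by column in base 8:
  1-4 → 5 (borrow)
  5-2-1 → 2
  2-6 → 4 (borrow)
  5-5-1 → 7 (borrow)
  2-2-1 → 7 (borrow)
  6-1-1 → 4
  3-0 → 3
  7-2 → 5
  4-3 → 1
  0-5 → 3 (borrow)
  1-0-1 → 0

0o3153477425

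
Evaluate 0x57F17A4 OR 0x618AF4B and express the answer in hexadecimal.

OR each hex digit independently (no carries):
  5|6=7, 7|1=7, F|8=F, 1|A=B, 7|F=F, A|4=E, 4|B=F

0x77FBFEF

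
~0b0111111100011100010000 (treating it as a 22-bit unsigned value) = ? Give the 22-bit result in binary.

Invert each bit: 0111111100011100010000 → 1000000011100011101111.

0b1000000011100011101111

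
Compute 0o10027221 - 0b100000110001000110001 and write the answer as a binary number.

0o10027221 = 0b1000000010111010010001 in binary.
Subtract column by column in base 2:
  1-1 → 0
  0-0 → 0
  0-0 → 0
  0-0 → 0
  1-1 → 0
  0-1 → 1 (borrow)
  0-0-1 → 1 (borrow)
  1-0-1 → 0
  0-0 → 0
  1-1 → 0
  1-0 → 1
  1-0 → 1
  0-0 → 0
  1-1 → 0
  0-1 → 1 (borrow)
  0-0-1 → 1 (borrow)
  0-0-1 → 1 (borrow)
  0-0-1 → 1 (borrow)
  0-0-1 → 1 (borrow)
  0-0-1 → 1 (borrow)
  0-1-1 → 0 (borrow)
  1-0-1 → 0

0b11111100110001100000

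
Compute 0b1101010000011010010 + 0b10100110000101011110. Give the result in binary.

Add column by column in base 2, right to left:
  0+0 = 0
  1+1 = 0 carry 1
  0+1+1 = 0 carry 1
  0+1+1 = 0 carry 1
  1+1+1 = 1 carry 1
  0+0+1 = 1
  1+1 = 0 carry 1
  1+0+1 = 0 carry 1
  0+1+1 = 0 carry 1
  0+0+1 = 1
  0+0 = 0
  0+0 = 0
  0+0 = 0
  1+1 = 0 carry 1
  0+1+1 = 0 carry 1
  1+0+1 = 0 carry 1
  0+0+1 = 1
  1+1 = 0 carry 1
  1+0+1 = 0 carry 1
  0+1+1 = 0 carry 1
  final carry 1

0b100010000001000110000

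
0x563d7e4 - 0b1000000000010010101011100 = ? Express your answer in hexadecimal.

0x463b288

0b1000000000010010101011100 = 0x100255c in hexadecimal.
Subtract column by column in base 16:
  4-c → 8 (borrow)
  e-5-1 → 8
  7-5 → 2
  d-2 → b
  3-0 → 3
  6-0 → 6
  5-1 → 4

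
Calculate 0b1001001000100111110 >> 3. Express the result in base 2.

Right shift by 3: drop the 3 least-significant bits.

0b1001001000100111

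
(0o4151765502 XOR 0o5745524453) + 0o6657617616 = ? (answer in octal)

First 0o4151765502 XOR 0o5745524453 = 0o1614241151.
Add column by column in base 8, right to left:
  1+6 = 7
  5+1 = 6
  1+6 = 7
  1+7 = 0 carry 1
  4+1+1 = 6
  2+6 = 0 carry 1
  4+7+1 = 4 carry 1
  1+5+1 = 7
  6+6 = 4 carry 1
  1+6+1 = 0 carry 1
  final carry 1

0o10474060767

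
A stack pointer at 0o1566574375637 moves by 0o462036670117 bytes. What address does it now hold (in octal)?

0o2250633265756

Add column by column in base 8, right to left:
  7+7 = 6 carry 1
  3+1+1 = 5
  6+1 = 7
  5+0 = 5
  7+7 = 6 carry 1
  3+6+1 = 2 carry 1
  4+6+1 = 3 carry 1
  7+3+1 = 3 carry 1
  5+0+1 = 6
  6+2 = 0 carry 1
  6+6+1 = 5 carry 1
  5+4+1 = 2 carry 1
  1+0+1 = 2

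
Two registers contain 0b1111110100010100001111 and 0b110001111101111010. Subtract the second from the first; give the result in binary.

0b1111000010010110010101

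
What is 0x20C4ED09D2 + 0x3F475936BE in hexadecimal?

0x600C464090

Add column by column in base 16, right to left:
  2+E = 0 carry 1
  D+B+1 = 9 carry 1
  9+6+1 = 0 carry 1
  0+3+1 = 4
  D+9 = 6 carry 1
  E+5+1 = 4 carry 1
  4+7+1 = C
  C+4 = 0 carry 1
  0+F+1 = 0 carry 1
  2+3+1 = 6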